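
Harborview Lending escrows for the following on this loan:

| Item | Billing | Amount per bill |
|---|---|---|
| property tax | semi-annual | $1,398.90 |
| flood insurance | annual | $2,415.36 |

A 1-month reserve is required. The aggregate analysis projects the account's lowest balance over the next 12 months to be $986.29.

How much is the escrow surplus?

$551.86

Property tax — $1,398.90 × 2 = $2,797.80 annually
Flood insurance — $2,415.36 annually
Annual escrow total = $2,797.80 + $2,415.36 = $5,213.16
Monthly escrow = $5,213.16 / 12 = $434.43
Required cushion = 1 × $434.43 = $434.43
Surplus = $986.29 − $434.43 = $551.86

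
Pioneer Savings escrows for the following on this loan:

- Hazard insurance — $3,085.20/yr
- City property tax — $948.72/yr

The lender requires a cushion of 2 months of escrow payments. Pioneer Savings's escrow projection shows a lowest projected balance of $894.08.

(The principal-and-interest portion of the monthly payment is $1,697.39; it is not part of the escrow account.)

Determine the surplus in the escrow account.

Hazard insurance = $3,085.20 per year
City property tax = $948.72 per year
Annual escrow total = $4,033.92
Monthly = $4,033.92 / 12 = $336.16
Cushion = 2 × $336.16 = $672.32
Excess over cushion: $894.08 − $672.32 = $221.76

$221.76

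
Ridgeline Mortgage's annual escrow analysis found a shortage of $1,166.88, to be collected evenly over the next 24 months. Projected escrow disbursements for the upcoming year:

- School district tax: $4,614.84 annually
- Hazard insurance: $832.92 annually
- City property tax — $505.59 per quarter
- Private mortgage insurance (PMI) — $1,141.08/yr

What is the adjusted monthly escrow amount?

School district tax = $4,614.84
Hazard insurance = $832.92
City property tax = $505.59 × 4 = $2,022.36
Private mortgage insurance (PMI) = $1,141.08
Annual escrow total = $4,614.84 + $832.92 + $2,022.36 + $1,141.08 = $8,611.20
Monthly = $8,611.20 ÷ 12 = $717.60
Monthly shortage recovery: $1,166.88 / 24 = $48.62
New monthly escrow = $717.60 + $48.62 = $766.22

$766.22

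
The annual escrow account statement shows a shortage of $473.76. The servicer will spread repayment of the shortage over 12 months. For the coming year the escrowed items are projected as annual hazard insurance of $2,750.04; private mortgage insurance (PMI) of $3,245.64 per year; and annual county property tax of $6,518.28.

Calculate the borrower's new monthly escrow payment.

$1,082.31

Hazard insurance: $2,750.04 annually
Private mortgage insurance (PMI): $3,245.64 annually
County property tax: $6,518.28 annually
Combined annual = $12,513.96
Base monthly escrow = $12,513.96 ÷ 12 = $1,042.83
Shortage per month = $473.76 / 12 = $39.48
New monthly escrow = $1,042.83 + $39.48 = $1,082.31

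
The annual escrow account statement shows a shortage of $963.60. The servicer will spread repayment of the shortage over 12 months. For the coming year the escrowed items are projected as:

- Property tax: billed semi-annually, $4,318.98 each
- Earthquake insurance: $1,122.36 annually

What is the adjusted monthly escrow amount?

Property tax — $4,318.98 × 2 = $8,637.96 annually
Earthquake insurance — $1,122.36 annually
Total per year = $9,760.32
Monthly = $9,760.32 ÷ 12 = $813.36
Monthly shortage recovery: $963.60 / 12 = $80.30
Adjusted monthly = $813.36 + $80.30 = $893.66

$893.66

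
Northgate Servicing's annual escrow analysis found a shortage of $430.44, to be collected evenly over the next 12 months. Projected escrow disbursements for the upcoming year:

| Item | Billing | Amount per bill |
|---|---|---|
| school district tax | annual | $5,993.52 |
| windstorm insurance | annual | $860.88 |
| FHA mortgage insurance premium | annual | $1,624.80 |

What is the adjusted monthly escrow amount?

School district tax: $5,993.52 annually
Windstorm insurance: $860.88 annually
FHA mortgage insurance premium: $1,624.80 annually
Yearly total = $8,479.20
Base monthly escrow = $8,479.20 / 12 = $706.60
Shortage per month = $430.44 / 12 = $35.87
New monthly escrow = $706.60 + $35.87 = $742.47

$742.47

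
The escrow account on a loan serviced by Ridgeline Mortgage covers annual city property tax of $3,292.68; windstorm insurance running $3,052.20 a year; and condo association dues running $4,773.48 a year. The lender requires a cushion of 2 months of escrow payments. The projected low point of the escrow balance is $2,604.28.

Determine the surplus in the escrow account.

$751.22

City property tax — $3,292.68
Windstorm insurance — $3,052.20
Condo association dues — $4,773.48
Annual escrow total = $3,292.68 + $3,052.20 + $4,773.48 = $11,118.36
Base monthly escrow = $11,118.36 / 12 = $926.53
Required cushion = 2 × $926.53 = $1,853.06
Surplus = $2,604.28 − $1,853.06 = $751.22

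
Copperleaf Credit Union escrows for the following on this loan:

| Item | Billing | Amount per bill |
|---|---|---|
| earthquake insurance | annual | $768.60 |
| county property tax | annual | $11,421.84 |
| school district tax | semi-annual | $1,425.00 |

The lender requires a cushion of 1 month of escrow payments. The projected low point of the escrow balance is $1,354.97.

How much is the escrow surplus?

Earthquake insurance: $768.60
County property tax: $11,421.84
School district tax: $1,425.00 × 2 = $2,850.00
Total annual escrow = $768.60 + $11,421.84 + $2,850.00 = $15,040.44
Monthly escrow = $15,040.44 / 12 = $1,253.37
Required cushion = 1 × $1,253.37 = $1,253.37
Excess over cushion: $1,354.97 − $1,253.37 = $101.60

$101.60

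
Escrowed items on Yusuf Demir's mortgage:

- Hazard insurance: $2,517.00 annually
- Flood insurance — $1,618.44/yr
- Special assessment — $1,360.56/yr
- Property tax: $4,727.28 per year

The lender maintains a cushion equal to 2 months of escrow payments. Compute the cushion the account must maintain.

$1,703.88

Hazard insurance — $2,517.00
Flood insurance — $1,618.44
Special assessment — $1,360.56
Property tax — $4,727.28
Annual escrow total = $2,517.00 + $1,618.44 + $1,360.56 + $4,727.28 = $10,223.28
Base monthly escrow = $10,223.28 / 12 = $851.94
Reserve = 2 × $851.94 = $1,703.88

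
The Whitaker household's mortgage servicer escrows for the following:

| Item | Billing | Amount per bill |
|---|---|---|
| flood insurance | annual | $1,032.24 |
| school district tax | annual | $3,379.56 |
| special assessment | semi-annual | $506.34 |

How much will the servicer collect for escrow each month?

Flood insurance: $1,032.24 per year
School district tax: $3,379.56 per year
Special assessment: $506.34 × 2 = $1,012.68 per year
Annual escrow total = $1,032.24 + $3,379.56 + $1,012.68 = $5,424.48
Per month = $5,424.48 ÷ 12 = $452.04

$452.04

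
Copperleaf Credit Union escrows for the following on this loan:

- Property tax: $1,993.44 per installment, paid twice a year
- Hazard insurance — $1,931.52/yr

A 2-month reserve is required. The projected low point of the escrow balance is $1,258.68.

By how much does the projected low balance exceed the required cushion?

$272.28

Property tax = $1,993.44 × 2 = $3,986.88 per year
Hazard insurance = $1,931.52 per year
Yearly total = $5,918.40
Monthly = $5,918.40 / 12 = $493.20
Cushion = 2 × $493.20 = $986.40
Excess over cushion: $1,258.68 − $986.40 = $272.28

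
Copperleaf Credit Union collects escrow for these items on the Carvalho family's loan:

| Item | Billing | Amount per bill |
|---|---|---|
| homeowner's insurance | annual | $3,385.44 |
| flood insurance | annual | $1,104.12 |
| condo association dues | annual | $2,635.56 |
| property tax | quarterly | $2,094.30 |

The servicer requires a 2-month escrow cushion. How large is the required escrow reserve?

$2,583.72

Homeowner's insurance = $3,385.44 annually
Flood insurance = $1,104.12 annually
Condo association dues = $2,635.56 annually
Property tax = $2,094.30 × 4 = $8,377.20 annually
Yearly total = $3,385.44 + $1,104.12 + $2,635.56 + $8,377.20 = $15,502.32
Monthly escrow = $15,502.32 / 12 = $1,291.86
Cushion = 2 × $1,291.86 = $2,583.72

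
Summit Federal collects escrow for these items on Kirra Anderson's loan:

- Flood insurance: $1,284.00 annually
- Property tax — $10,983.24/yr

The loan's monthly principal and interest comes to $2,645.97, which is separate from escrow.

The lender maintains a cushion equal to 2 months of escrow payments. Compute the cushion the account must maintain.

$2,044.54

Flood insurance = $1,284.00 annually
Property tax = $10,983.24 annually
Annual escrow total = $12,267.24
Per month = $12,267.24 / 12 = $1,022.27
Cushion = 2 × $1,022.27 = $2,044.54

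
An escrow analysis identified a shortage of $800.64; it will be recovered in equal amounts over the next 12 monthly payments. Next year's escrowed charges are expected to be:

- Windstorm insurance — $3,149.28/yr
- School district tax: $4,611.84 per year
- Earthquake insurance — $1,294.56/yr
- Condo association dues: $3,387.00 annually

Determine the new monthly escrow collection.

$1,103.61

Windstorm insurance = $3,149.28/yr
School district tax = $4,611.84/yr
Earthquake insurance = $1,294.56/yr
Condo association dues = $3,387.00/yr
Yearly total = $3,149.28 + $4,611.84 + $1,294.56 + $3,387.00 = $12,442.68
Monthly escrow = $12,442.68 / 12 = $1,036.89
Shortage spread = $800.64 / 12 = $66.72/mo
Adjusted monthly = $1,036.89 + $66.72 = $1,103.61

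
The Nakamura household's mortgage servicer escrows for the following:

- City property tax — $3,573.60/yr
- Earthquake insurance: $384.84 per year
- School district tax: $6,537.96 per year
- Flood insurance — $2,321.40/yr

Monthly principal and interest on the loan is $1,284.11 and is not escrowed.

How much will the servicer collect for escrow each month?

City property tax — $3,573.60/yr
Earthquake insurance — $384.84/yr
School district tax — $6,537.96/yr
Flood insurance — $2,321.40/yr
Combined annual = $3,573.60 + $384.84 + $6,537.96 + $2,321.40 = $12,817.80
Monthly = $12,817.80 ÷ 12 = $1,068.15

$1,068.15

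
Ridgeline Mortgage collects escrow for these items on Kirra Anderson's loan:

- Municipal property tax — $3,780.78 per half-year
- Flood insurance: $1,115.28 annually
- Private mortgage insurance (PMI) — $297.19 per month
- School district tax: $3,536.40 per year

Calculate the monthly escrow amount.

Municipal property tax — $3,780.78 × 2 = $7,561.56 per year
Flood insurance — $1,115.28 per year
Private mortgage insurance (PMI) — $297.19 × 12 = $3,566.28 per year
School district tax — $3,536.40 per year
Annual escrow total = $15,779.52
Per month = $15,779.52 ÷ 12 = $1,314.96

$1,314.96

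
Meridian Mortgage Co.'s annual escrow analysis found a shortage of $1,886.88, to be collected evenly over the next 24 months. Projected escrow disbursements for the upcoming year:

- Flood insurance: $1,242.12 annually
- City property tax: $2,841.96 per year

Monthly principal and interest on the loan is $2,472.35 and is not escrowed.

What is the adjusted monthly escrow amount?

Flood insurance = $1,242.12
City property tax = $2,841.96
Combined annual = $4,084.08
Per month = $4,084.08 ÷ 12 = $340.34
Shortage per month = $1,886.88 / 24 = $78.62
New monthly escrow = $340.34 + $78.62 = $418.96

$418.96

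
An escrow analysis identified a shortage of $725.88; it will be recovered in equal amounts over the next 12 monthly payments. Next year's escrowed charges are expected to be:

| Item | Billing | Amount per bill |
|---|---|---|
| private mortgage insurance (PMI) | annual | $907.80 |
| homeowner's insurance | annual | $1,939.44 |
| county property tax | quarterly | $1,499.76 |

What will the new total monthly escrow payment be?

$797.68

Private mortgage insurance (PMI) — $907.80 annually
Homeowner's insurance — $1,939.44 annually
County property tax — $1,499.76 × 4 = $5,999.04 annually
Yearly total = $907.80 + $1,939.44 + $5,999.04 = $8,846.28
Per month = $8,846.28 / 12 = $737.19
Monthly shortage recovery: $725.88 / 12 = $60.49
New monthly escrow = $737.19 + $60.49 = $797.68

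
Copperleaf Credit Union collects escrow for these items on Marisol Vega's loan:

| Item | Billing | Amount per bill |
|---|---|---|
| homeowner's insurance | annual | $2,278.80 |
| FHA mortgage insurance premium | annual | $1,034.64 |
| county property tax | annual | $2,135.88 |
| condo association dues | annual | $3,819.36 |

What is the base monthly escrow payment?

$772.39

Homeowner's insurance — $2,278.80
FHA mortgage insurance premium — $1,034.64
County property tax — $2,135.88
Condo association dues — $3,819.36
Total annual escrow = $2,278.80 + $1,034.64 + $2,135.88 + $3,819.36 = $9,268.68
Monthly escrow = $9,268.68 / 12 = $772.39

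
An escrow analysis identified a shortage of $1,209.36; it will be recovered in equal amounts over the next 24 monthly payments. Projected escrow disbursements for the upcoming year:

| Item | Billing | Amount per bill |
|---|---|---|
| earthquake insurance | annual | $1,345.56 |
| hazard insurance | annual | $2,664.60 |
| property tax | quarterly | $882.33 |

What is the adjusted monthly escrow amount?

Earthquake insurance = $1,345.56 per year
Hazard insurance = $2,664.60 per year
Property tax = $882.33 × 4 = $3,529.32 per year
Combined annual = $1,345.56 + $2,664.60 + $3,529.32 = $7,539.48
Per month = $7,539.48 / 12 = $628.29
Shortage per month = $1,209.36 / 24 = $50.39
New monthly escrow = $628.29 + $50.39 = $678.68

$678.68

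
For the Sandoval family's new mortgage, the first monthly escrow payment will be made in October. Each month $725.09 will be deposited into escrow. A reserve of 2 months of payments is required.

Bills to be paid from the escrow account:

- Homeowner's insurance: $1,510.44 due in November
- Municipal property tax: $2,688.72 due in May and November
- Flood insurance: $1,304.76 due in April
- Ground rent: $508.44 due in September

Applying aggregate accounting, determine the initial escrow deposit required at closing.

Cushion = 2 × $725.09 = $1,450.18
Trial balance (start $0, +$725.09 each month, − disbursements):
  Oct: +$725.09 → $725.09
  Nov: +$725.09 − $4,199.16 → -$2,748.98
  Dec: +$725.09 → -$2,023.89
  Jan: +$725.09 → -$1,298.80
  Feb: +$725.09 → -$573.71
  Mar: +$725.09 → $151.38
  Apr: +$725.09 − $1,304.76 → -$428.29
  May: +$725.09 − $2,688.72 → -$2,391.92
  Jun: +$725.09 → -$1,666.83
  Jul: +$725.09 → -$941.74
  Aug: +$725.09 → -$216.65
  Sep: +$725.09 − $508.44 → $0.00
Lowest trial balance = -$2,748.98 (Nov)
Initial deposit = cushion − low point = $1,450.18 − (-$2,748.98) = $4,199.16

$4,199.16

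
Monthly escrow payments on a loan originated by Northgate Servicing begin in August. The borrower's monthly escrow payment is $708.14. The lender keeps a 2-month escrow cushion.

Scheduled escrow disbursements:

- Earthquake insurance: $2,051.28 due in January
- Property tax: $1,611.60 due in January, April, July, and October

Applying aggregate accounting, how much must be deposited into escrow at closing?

Cushion = 2 × $708.14 = $1,416.28
Trial balance (start $0, +$708.14 each month, − disbursements):
  Aug: +$708.14 → $708.14
  Sep: +$708.14 → $1,416.28
  Oct: +$708.14 − $1,611.60 → $512.82
  Nov: +$708.14 → $1,220.96
  Dec: +$708.14 → $1,929.10
  Jan: +$708.14 − $3,662.88 → -$1,025.64
  Feb: +$708.14 → -$317.50
  Mar: +$708.14 → $390.64
  Apr: +$708.14 − $1,611.60 → -$512.82
  May: +$708.14 → $195.32
  Jun: +$708.14 → $903.46
  Jul: +$708.14 − $1,611.60 → $0.00
Lowest trial balance = -$1,025.64 (Jan)
Initial deposit = cushion − low point = $1,416.28 − (-$1,025.64) = $2,441.92

$2,441.92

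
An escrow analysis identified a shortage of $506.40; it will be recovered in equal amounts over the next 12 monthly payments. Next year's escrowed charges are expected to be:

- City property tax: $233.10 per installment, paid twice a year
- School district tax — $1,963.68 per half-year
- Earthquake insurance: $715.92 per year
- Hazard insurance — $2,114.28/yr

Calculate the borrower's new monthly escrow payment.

City property tax: $233.10 × 2 = $466.20
School district tax: $1,963.68 × 2 = $3,927.36
Earthquake insurance: $715.92
Hazard insurance: $2,114.28
Total per year = $466.20 + $3,927.36 + $715.92 + $2,114.28 = $7,223.76
Monthly = $7,223.76 / 12 = $601.98
Shortage spread = $506.40 ÷ 12 = $42.20/mo
New monthly escrow = $601.98 + $42.20 = $644.18

$644.18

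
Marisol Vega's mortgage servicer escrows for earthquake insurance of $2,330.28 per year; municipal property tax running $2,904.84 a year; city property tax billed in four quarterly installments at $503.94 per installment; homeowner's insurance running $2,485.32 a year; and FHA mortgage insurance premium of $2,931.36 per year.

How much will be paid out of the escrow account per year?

$12,667.56

Earthquake insurance: $2,330.28
Municipal property tax: $2,904.84
City property tax: $503.94 × 4 = $2,015.76
Homeowner's insurance: $2,485.32
FHA mortgage insurance premium: $2,931.36
Yearly total = $12,667.56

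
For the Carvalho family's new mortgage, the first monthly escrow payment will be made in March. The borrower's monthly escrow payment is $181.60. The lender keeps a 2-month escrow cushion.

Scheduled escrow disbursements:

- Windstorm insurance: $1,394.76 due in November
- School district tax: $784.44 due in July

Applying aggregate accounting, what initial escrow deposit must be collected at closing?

Cushion = 2 × $181.60 = $363.20
Trial balance (start $0, +$181.60 each month, − disbursements):
  Mar: +$181.60 → $181.60
  Apr: +$181.60 → $363.20
  May: +$181.60 → $544.80
  Jun: +$181.60 → $726.40
  Jul: +$181.60 − $784.44 → $123.56
  Aug: +$181.60 → $305.16
  Sep: +$181.60 → $486.76
  Oct: +$181.60 → $668.36
  Nov: +$181.60 − $1,394.76 → -$544.80
  Dec: +$181.60 → -$363.20
  Jan: +$181.60 → -$181.60
  Feb: +$181.60 → $0.00
Lowest trial balance = -$544.80 (Nov)
Initial deposit = cushion − low point = $363.20 − (-$544.80) = $908.00

$908.00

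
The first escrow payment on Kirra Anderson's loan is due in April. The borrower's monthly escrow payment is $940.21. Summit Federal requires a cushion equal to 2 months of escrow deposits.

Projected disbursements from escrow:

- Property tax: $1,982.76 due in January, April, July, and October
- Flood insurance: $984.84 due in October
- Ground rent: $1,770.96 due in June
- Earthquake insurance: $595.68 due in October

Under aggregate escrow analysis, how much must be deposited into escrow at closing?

Cushion = 2 × $940.21 = $1,880.42
Trial balance (start $0, +$940.21 each month, − disbursements):
  Apr: +$940.21 − $1,982.76 → -$1,042.55
  May: +$940.21 → -$102.34
  Jun: +$940.21 − $1,770.96 → -$933.09
  Jul: +$940.21 − $1,982.76 → -$1,975.64
  Aug: +$940.21 → -$1,035.43
  Sep: +$940.21 → -$95.22
  Oct: +$940.21 − $3,563.28 → -$2,718.29
  Nov: +$940.21 → -$1,778.08
  Dec: +$940.21 → -$837.87
  Jan: +$940.21 − $1,982.76 → -$1,880.42
  Feb: +$940.21 → -$940.21
  Mar: +$940.21 → $0.00
Lowest trial balance = -$2,718.29 (Oct)
Initial deposit = cushion − low point = $1,880.42 − (-$2,718.29) = $4,598.71

$4,598.71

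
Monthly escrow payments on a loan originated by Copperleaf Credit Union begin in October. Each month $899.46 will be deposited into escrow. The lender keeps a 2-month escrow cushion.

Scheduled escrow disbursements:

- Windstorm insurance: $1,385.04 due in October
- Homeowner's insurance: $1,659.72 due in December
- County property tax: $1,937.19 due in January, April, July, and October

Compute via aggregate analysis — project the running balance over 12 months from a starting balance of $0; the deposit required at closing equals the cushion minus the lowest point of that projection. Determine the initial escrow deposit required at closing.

$5,120.22

Cushion = 2 × $899.46 = $1,798.92
Trial balance (start $0, +$899.46 each month, − disbursements):
  Oct: +$899.46 − $3,322.23 → -$2,422.77
  Nov: +$899.46 → -$1,523.31
  Dec: +$899.46 − $1,659.72 → -$2,283.57
  Jan: +$899.46 − $1,937.19 → -$3,321.30
  Feb: +$899.46 → -$2,421.84
  Mar: +$899.46 → -$1,522.38
  Apr: +$899.46 − $1,937.19 → -$2,560.11
  May: +$899.46 → -$1,660.65
  Jun: +$899.46 → -$761.19
  Jul: +$899.46 − $1,937.19 → -$1,798.92
  Aug: +$899.46 → -$899.46
  Sep: +$899.46 → $0.00
Lowest trial balance = -$3,321.30 (Jan)
Initial deposit = cushion − low point = $1,798.92 − (-$3,321.30) = $5,120.22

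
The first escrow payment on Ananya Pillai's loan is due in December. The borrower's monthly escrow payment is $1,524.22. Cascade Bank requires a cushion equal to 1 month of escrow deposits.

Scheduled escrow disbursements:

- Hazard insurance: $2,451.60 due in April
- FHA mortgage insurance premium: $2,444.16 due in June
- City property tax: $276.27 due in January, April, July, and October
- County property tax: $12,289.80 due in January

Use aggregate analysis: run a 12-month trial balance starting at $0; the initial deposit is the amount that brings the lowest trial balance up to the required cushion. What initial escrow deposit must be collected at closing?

$11,041.85

Cushion = 1 × $1,524.22 = $1,524.22
Trial balance (start $0, +$1,524.22 each month, − disbursements):
  Dec: +$1,524.22 → $1,524.22
  Jan: +$1,524.22 − $12,566.07 → -$9,517.63
  Feb: +$1,524.22 → -$7,993.41
  Mar: +$1,524.22 → -$6,469.19
  Apr: +$1,524.22 − $2,727.87 → -$7,672.84
  May: +$1,524.22 → -$6,148.62
  Jun: +$1,524.22 − $2,444.16 → -$7,068.56
  Jul: +$1,524.22 − $276.27 → -$5,820.61
  Aug: +$1,524.22 → -$4,296.39
  Sep: +$1,524.22 → -$2,772.17
  Oct: +$1,524.22 − $276.27 → -$1,524.22
  Nov: +$1,524.22 → $0.00
Lowest trial balance = -$9,517.63 (Jan)
Initial deposit = cushion − low point = $1,524.22 − (-$9,517.63) = $11,041.85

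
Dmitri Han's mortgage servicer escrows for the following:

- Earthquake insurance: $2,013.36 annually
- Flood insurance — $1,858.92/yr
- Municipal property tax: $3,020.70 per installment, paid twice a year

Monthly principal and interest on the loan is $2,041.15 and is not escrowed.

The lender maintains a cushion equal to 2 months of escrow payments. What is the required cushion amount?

Earthquake insurance = $2,013.36 annually
Flood insurance = $1,858.92 annually
Municipal property tax = $3,020.70 × 2 = $6,041.40 annually
Total annual escrow = $2,013.36 + $1,858.92 + $6,041.40 = $9,913.68
Monthly escrow = $9,913.68 / 12 = $826.14
Cushion = 2 × $826.14 = $1,652.28

$1,652.28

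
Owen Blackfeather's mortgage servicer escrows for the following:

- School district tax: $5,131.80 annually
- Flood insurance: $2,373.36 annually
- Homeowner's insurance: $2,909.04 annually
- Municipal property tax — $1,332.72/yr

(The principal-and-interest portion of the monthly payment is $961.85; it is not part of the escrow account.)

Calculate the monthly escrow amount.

$978.91

School district tax: $5,131.80/yr
Flood insurance: $2,373.36/yr
Homeowner's insurance: $2,909.04/yr
Municipal property tax: $1,332.72/yr
Yearly total = $5,131.80 + $2,373.36 + $2,909.04 + $1,332.72 = $11,746.92
Base monthly escrow = $11,746.92 / 12 = $978.91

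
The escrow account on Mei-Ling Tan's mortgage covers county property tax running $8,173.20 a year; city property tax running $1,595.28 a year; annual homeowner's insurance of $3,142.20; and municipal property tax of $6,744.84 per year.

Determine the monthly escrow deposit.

$1,637.96

County property tax — $8,173.20 per year
City property tax — $1,595.28 per year
Homeowner's insurance — $3,142.20 per year
Municipal property tax — $6,744.84 per year
Yearly total = $19,655.52
Monthly escrow = $19,655.52 / 12 = $1,637.96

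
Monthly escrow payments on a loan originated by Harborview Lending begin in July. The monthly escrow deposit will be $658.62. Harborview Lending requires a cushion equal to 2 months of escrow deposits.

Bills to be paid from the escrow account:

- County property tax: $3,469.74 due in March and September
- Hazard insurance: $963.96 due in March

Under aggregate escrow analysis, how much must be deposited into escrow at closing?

$3,293.10

Cushion = 2 × $658.62 = $1,317.24
Trial balance (start $0, +$658.62 each month, − disbursements):
  Jul: +$658.62 → $658.62
  Aug: +$658.62 → $1,317.24
  Sep: +$658.62 − $3,469.74 → -$1,493.88
  Oct: +$658.62 → -$835.26
  Nov: +$658.62 → -$176.64
  Dec: +$658.62 → $481.98
  Jan: +$658.62 → $1,140.60
  Feb: +$658.62 → $1,799.22
  Mar: +$658.62 − $4,433.70 → -$1,975.86
  Apr: +$658.62 → -$1,317.24
  May: +$658.62 → -$658.62
  Jun: +$658.62 → $0.00
Lowest trial balance = -$1,975.86 (Mar)
Initial deposit = cushion − low point = $1,317.24 − (-$1,975.86) = $3,293.10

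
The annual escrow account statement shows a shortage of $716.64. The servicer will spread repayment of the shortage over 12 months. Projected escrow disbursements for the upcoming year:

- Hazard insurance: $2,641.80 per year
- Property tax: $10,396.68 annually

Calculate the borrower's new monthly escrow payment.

Hazard insurance: $2,641.80
Property tax: $10,396.68
Total annual escrow = $13,038.48
Monthly escrow = $13,038.48 ÷ 12 = $1,086.54
Monthly shortage recovery: $716.64 ÷ 12 = $59.72
Adjusted monthly = $1,086.54 + $59.72 = $1,146.26

$1,146.26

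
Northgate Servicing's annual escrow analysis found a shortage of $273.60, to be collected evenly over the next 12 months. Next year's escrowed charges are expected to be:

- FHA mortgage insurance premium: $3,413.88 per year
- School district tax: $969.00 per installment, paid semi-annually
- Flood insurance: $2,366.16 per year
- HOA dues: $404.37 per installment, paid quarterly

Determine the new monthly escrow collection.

$800.76

FHA mortgage insurance premium = $3,413.88/yr
School district tax = $969.00 × 2 = $1,938.00/yr
Flood insurance = $2,366.16/yr
HOA dues = $404.37 × 4 = $1,617.48/yr
Combined annual = $9,335.52
Base monthly escrow = $9,335.52 ÷ 12 = $777.96
Shortage per month = $273.60 / 12 = $22.80
New monthly escrow = $777.96 + $22.80 = $800.76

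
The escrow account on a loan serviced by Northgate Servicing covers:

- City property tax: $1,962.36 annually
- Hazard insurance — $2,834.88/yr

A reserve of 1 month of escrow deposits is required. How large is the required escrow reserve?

$399.77

City property tax: $1,962.36 per year
Hazard insurance: $2,834.88 per year
Annual escrow total = $1,962.36 + $2,834.88 = $4,797.24
Per month = $4,797.24 / 12 = $399.77
Required cushion = 1 × $399.77 = $399.77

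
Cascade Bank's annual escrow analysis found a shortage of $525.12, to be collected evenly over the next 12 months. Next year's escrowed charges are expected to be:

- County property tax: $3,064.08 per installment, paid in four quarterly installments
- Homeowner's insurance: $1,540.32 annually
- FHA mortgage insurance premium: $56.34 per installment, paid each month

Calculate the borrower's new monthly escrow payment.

$1,249.82

County property tax: $3,064.08 × 4 = $12,256.32/yr
Homeowner's insurance: $1,540.32/yr
FHA mortgage insurance premium: $56.34 × 12 = $676.08/yr
Total per year = $14,472.72
Per month = $14,472.72 ÷ 12 = $1,206.06
Shortage per month = $525.12 ÷ 12 = $43.76
Adjusted monthly = $1,206.06 + $43.76 = $1,249.82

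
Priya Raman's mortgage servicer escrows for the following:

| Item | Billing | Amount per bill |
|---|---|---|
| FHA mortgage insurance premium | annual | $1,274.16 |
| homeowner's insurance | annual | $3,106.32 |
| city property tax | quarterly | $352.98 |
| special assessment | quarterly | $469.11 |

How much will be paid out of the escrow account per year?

$7,668.84

FHA mortgage insurance premium — $1,274.16 annually
Homeowner's insurance — $3,106.32 annually
City property tax — $352.98 × 4 = $1,411.92 annually
Special assessment — $469.11 × 4 = $1,876.44 annually
Total per year = $7,668.84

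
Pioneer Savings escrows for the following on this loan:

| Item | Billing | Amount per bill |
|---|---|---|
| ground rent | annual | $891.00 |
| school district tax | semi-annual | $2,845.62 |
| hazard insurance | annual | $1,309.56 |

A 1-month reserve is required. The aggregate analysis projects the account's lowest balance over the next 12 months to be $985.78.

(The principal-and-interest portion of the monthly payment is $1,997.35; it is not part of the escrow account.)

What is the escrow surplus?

Ground rent = $891.00 annually
School district tax = $2,845.62 × 2 = $5,691.24 annually
Hazard insurance = $1,309.56 annually
Yearly total = $7,891.80
Base monthly escrow = $7,891.80 ÷ 12 = $657.65
Cushion = 1 × $657.65 = $657.65
Surplus = $985.78 − $657.65 = $328.13

$328.13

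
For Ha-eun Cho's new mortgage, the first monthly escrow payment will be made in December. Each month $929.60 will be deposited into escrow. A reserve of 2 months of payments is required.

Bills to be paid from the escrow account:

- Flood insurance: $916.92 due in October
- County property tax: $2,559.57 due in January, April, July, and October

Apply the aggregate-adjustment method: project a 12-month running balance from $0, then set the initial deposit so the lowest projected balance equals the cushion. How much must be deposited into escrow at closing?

Cushion = 2 × $929.60 = $1,859.20
Trial balance (start $0, +$929.60 each month, − disbursements):
  Dec: +$929.60 → $929.60
  Jan: +$929.60 − $2,559.57 → -$700.37
  Feb: +$929.60 → $229.23
  Mar: +$929.60 → $1,158.83
  Apr: +$929.60 − $2,559.57 → -$471.14
  May: +$929.60 → $458.46
  Jun: +$929.60 → $1,388.06
  Jul: +$929.60 − $2,559.57 → -$241.91
  Aug: +$929.60 → $687.69
  Sep: +$929.60 → $1,617.29
  Oct: +$929.60 − $3,476.49 → -$929.60
  Nov: +$929.60 → $0.00
Lowest trial balance = -$929.60 (Oct)
Initial deposit = cushion − low point = $1,859.20 − (-$929.60) = $2,788.80

$2,788.80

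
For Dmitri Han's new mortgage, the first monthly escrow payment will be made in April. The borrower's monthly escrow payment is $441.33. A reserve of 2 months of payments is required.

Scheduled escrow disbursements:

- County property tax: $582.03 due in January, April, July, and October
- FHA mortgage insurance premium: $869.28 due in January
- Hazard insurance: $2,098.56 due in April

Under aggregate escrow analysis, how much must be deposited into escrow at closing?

$3,121.92

Cushion = 2 × $441.33 = $882.66
Trial balance (start $0, +$441.33 each month, − disbursements):
  Apr: +$441.33 − $2,680.59 → -$2,239.26
  May: +$441.33 → -$1,797.93
  Jun: +$441.33 → -$1,356.60
  Jul: +$441.33 − $582.03 → -$1,497.30
  Aug: +$441.33 → -$1,055.97
  Sep: +$441.33 → -$614.64
  Oct: +$441.33 − $582.03 → -$755.34
  Nov: +$441.33 → -$314.01
  Dec: +$441.33 → $127.32
  Jan: +$441.33 − $1,451.31 → -$882.66
  Feb: +$441.33 → -$441.33
  Mar: +$441.33 → $0.00
Lowest trial balance = -$2,239.26 (Apr)
Initial deposit = cushion − low point = $882.66 − (-$2,239.26) = $3,121.92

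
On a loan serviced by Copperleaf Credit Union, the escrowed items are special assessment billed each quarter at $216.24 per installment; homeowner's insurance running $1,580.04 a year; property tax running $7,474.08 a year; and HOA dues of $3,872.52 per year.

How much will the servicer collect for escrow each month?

Special assessment: $216.24 × 4 = $864.96 per year
Homeowner's insurance: $1,580.04 per year
Property tax: $7,474.08 per year
HOA dues: $3,872.52 per year
Total annual escrow = $13,791.60
Per month = $13,791.60 / 12 = $1,149.30

$1,149.30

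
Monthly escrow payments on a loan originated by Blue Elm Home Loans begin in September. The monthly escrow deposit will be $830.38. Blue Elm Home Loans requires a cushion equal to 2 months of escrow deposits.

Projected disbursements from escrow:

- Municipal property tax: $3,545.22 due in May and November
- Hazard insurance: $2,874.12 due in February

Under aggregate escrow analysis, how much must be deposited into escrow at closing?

$4,151.90

Cushion = 2 × $830.38 = $1,660.76
Trial balance (start $0, +$830.38 each month, − disbursements):
  Sep: +$830.38 → $830.38
  Oct: +$830.38 → $1,660.76
  Nov: +$830.38 − $3,545.22 → -$1,054.08
  Dec: +$830.38 → -$223.70
  Jan: +$830.38 → $606.68
  Feb: +$830.38 − $2,874.12 → -$1,437.06
  Mar: +$830.38 → -$606.68
  Apr: +$830.38 → $223.70
  May: +$830.38 − $3,545.22 → -$2,491.14
  Jun: +$830.38 → -$1,660.76
  Jul: +$830.38 → -$830.38
  Aug: +$830.38 → $0.00
Lowest trial balance = -$2,491.14 (May)
Initial deposit = cushion − low point = $1,660.76 − (-$2,491.14) = $4,151.90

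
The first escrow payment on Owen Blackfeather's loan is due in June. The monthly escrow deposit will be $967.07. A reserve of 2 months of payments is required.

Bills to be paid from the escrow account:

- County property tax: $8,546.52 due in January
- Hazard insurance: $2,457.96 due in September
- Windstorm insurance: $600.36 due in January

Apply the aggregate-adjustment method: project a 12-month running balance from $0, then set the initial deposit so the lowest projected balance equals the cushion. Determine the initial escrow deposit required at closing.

Cushion = 2 × $967.07 = $1,934.14
Trial balance (start $0, +$967.07 each month, − disbursements):
  Jun: +$967.07 → $967.07
  Jul: +$967.07 → $1,934.14
  Aug: +$967.07 → $2,901.21
  Sep: +$967.07 − $2,457.96 → $1,410.32
  Oct: +$967.07 → $2,377.39
  Nov: +$967.07 → $3,344.46
  Dec: +$967.07 → $4,311.53
  Jan: +$967.07 − $9,146.88 → -$3,868.28
  Feb: +$967.07 → -$2,901.21
  Mar: +$967.07 → -$1,934.14
  Apr: +$967.07 → -$967.07
  May: +$967.07 → $0.00
Lowest trial balance = -$3,868.28 (Jan)
Initial deposit = cushion − low point = $1,934.14 − (-$3,868.28) = $5,802.42

$5,802.42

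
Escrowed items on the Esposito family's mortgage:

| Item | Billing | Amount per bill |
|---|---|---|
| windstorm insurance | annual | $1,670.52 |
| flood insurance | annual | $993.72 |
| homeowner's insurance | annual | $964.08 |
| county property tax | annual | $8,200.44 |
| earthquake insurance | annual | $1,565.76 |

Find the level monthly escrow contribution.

Windstorm insurance = $1,670.52 per year
Flood insurance = $993.72 per year
Homeowner's insurance = $964.08 per year
County property tax = $8,200.44 per year
Earthquake insurance = $1,565.76 per year
Yearly total = $1,670.52 + $993.72 + $964.08 + $8,200.44 + $1,565.76 = $13,394.52
Per month = $13,394.52 ÷ 12 = $1,116.21

$1,116.21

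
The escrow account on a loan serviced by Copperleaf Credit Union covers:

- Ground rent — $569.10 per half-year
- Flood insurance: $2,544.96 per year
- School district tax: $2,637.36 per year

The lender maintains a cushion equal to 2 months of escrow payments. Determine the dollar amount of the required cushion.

$1,053.42

Ground rent = $569.10 × 2 = $1,138.20
Flood insurance = $2,544.96
School district tax = $2,637.36
Total annual escrow = $1,138.20 + $2,544.96 + $2,637.36 = $6,320.52
Monthly escrow = $6,320.52 / 12 = $526.71
Reserve = 2 × $526.71 = $1,053.42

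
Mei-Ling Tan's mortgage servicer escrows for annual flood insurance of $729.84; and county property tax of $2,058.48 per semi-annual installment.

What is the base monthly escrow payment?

Flood insurance = $729.84/yr
County property tax = $2,058.48 × 2 = $4,116.96/yr
Yearly total = $4,846.80
Monthly = $4,846.80 / 12 = $403.90

$403.90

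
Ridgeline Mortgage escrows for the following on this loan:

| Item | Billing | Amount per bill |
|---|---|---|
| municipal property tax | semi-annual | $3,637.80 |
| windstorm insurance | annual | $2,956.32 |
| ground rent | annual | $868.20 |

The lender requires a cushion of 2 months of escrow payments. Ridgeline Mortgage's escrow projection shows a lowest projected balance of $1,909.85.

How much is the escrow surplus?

$59.83

Municipal property tax — $3,637.80 × 2 = $7,275.60 annually
Windstorm insurance — $2,956.32 annually
Ground rent — $868.20 annually
Combined annual = $7,275.60 + $2,956.32 + $868.20 = $11,100.12
Base monthly escrow = $11,100.12 / 12 = $925.01
Required cushion = 2 × $925.01 = $1,850.02
Surplus = $1,909.85 − $1,850.02 = $59.83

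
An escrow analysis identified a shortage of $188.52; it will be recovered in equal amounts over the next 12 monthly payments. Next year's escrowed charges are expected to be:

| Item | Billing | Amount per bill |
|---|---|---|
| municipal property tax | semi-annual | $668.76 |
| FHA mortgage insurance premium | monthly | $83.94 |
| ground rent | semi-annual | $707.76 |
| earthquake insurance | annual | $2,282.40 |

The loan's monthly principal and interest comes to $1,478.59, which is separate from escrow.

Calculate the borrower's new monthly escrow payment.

$519.27

Municipal property tax: $668.76 × 2 = $1,337.52 annually
FHA mortgage insurance premium: $83.94 × 12 = $1,007.28 annually
Ground rent: $707.76 × 2 = $1,415.52 annually
Earthquake insurance: $2,282.40 annually
Total per year = $1,337.52 + $1,007.28 + $1,415.52 + $2,282.40 = $6,042.72
Monthly = $6,042.72 / 12 = $503.56
Shortage spread = $188.52 / 12 = $15.71/mo
Adjusted monthly = $503.56 + $15.71 = $519.27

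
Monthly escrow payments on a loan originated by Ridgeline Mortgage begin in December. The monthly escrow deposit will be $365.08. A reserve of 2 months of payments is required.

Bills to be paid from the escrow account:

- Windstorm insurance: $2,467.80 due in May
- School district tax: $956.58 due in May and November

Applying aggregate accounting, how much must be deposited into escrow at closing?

$1,964.06

Cushion = 2 × $365.08 = $730.16
Trial balance (start $0, +$365.08 each month, − disbursements):
  Dec: +$365.08 → $365.08
  Jan: +$365.08 → $730.16
  Feb: +$365.08 → $1,095.24
  Mar: +$365.08 → $1,460.32
  Apr: +$365.08 → $1,825.40
  May: +$365.08 − $3,424.38 → -$1,233.90
  Jun: +$365.08 → -$868.82
  Jul: +$365.08 → -$503.74
  Aug: +$365.08 → -$138.66
  Sep: +$365.08 → $226.42
  Oct: +$365.08 → $591.50
  Nov: +$365.08 − $956.58 → $0.00
Lowest trial balance = -$1,233.90 (May)
Initial deposit = cushion − low point = $730.16 − (-$1,233.90) = $1,964.06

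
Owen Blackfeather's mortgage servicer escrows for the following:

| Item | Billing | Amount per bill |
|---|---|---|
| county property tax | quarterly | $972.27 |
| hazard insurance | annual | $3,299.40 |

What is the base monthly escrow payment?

$599.04

County property tax — $972.27 × 4 = $3,889.08
Hazard insurance — $3,299.40
Annual escrow total = $3,889.08 + $3,299.40 = $7,188.48
Monthly = $7,188.48 / 12 = $599.04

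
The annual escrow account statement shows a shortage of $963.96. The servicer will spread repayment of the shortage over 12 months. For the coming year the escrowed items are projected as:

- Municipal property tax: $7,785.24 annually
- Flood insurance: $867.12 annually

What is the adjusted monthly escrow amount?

Municipal property tax — $7,785.24/yr
Flood insurance — $867.12/yr
Yearly total = $7,785.24 + $867.12 = $8,652.36
Monthly escrow = $8,652.36 / 12 = $721.03
Shortage spread = $963.96 / 12 = $80.33/mo
Adjusted monthly = $721.03 + $80.33 = $801.36

$801.36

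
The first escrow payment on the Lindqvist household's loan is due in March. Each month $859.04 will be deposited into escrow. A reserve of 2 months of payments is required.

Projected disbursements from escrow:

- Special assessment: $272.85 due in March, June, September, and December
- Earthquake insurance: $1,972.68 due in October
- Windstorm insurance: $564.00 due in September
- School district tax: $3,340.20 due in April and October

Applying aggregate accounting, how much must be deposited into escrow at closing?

$4,881.39

Cushion = 2 × $859.04 = $1,718.08
Trial balance (start $0, +$859.04 each month, − disbursements):
  Mar: +$859.04 − $272.85 → $586.19
  Apr: +$859.04 − $3,340.20 → -$1,894.97
  May: +$859.04 → -$1,035.93
  Jun: +$859.04 − $272.85 → -$449.74
  Jul: +$859.04 → $409.30
  Aug: +$859.04 → $1,268.34
  Sep: +$859.04 − $836.85 → $1,290.53
  Oct: +$859.04 − $5,312.88 → -$3,163.31
  Nov: +$859.04 → -$2,304.27
  Dec: +$859.04 − $272.85 → -$1,718.08
  Jan: +$859.04 → -$859.04
  Feb: +$859.04 → $0.00
Lowest trial balance = -$3,163.31 (Oct)
Initial deposit = cushion − low point = $1,718.08 − (-$3,163.31) = $4,881.39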